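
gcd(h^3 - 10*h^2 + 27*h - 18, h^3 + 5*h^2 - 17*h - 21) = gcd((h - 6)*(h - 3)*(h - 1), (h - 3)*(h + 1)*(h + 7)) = h - 3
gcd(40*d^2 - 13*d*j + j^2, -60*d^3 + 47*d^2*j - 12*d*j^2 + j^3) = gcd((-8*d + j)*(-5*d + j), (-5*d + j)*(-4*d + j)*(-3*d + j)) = 5*d - j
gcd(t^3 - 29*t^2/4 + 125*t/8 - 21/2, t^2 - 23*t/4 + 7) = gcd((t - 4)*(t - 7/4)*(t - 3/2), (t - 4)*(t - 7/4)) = t^2 - 23*t/4 + 7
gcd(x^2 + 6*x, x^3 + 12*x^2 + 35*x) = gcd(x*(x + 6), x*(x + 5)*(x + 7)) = x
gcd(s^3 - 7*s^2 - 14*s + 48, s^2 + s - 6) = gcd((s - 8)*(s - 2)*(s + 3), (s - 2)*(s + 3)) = s^2 + s - 6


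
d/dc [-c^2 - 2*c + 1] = -2*c - 2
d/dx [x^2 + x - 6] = 2*x + 1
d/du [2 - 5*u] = -5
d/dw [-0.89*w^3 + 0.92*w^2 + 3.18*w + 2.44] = -2.67*w^2 + 1.84*w + 3.18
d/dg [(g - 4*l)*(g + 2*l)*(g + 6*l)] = 3*g^2 + 8*g*l - 20*l^2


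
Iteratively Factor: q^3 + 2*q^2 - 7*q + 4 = (q - 1)*(q^2 + 3*q - 4) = (q - 1)*(q + 4)*(q - 1)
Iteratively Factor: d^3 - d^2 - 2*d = (d)*(d^2 - d - 2) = d*(d - 2)*(d + 1)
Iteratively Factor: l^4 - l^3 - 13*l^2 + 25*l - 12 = (l + 4)*(l^3 - 5*l^2 + 7*l - 3) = (l - 1)*(l + 4)*(l^2 - 4*l + 3) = (l - 3)*(l - 1)*(l + 4)*(l - 1)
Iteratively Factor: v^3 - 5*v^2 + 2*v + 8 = (v + 1)*(v^2 - 6*v + 8) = (v - 4)*(v + 1)*(v - 2)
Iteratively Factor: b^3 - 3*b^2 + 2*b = (b - 1)*(b^2 - 2*b) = b*(b - 1)*(b - 2)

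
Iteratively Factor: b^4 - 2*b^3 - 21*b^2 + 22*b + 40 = (b + 1)*(b^3 - 3*b^2 - 18*b + 40) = (b + 1)*(b + 4)*(b^2 - 7*b + 10) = (b - 5)*(b + 1)*(b + 4)*(b - 2)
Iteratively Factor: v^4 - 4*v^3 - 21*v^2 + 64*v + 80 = (v - 4)*(v^3 - 21*v - 20) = (v - 5)*(v - 4)*(v^2 + 5*v + 4) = (v - 5)*(v - 4)*(v + 1)*(v + 4)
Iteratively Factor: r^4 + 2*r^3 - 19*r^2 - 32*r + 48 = (r - 4)*(r^3 + 6*r^2 + 5*r - 12) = (r - 4)*(r + 4)*(r^2 + 2*r - 3) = (r - 4)*(r + 3)*(r + 4)*(r - 1)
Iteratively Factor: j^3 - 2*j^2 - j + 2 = (j + 1)*(j^2 - 3*j + 2) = (j - 2)*(j + 1)*(j - 1)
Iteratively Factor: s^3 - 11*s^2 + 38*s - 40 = (s - 2)*(s^2 - 9*s + 20) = (s - 5)*(s - 2)*(s - 4)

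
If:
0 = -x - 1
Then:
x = -1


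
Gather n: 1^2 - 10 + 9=0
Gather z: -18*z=-18*z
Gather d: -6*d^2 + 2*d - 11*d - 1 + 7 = -6*d^2 - 9*d + 6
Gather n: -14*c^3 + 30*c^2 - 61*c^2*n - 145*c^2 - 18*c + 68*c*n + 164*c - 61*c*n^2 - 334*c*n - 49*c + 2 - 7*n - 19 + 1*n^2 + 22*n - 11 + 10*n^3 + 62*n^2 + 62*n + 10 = -14*c^3 - 115*c^2 + 97*c + 10*n^3 + n^2*(63 - 61*c) + n*(-61*c^2 - 266*c + 77) - 18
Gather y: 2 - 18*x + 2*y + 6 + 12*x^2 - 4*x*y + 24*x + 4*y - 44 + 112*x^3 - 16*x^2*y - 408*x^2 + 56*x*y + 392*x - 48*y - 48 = 112*x^3 - 396*x^2 + 398*x + y*(-16*x^2 + 52*x - 42) - 84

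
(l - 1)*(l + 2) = l^2 + l - 2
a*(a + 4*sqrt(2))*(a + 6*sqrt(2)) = a^3 + 10*sqrt(2)*a^2 + 48*a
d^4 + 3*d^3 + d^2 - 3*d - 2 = (d - 1)*(d + 1)^2*(d + 2)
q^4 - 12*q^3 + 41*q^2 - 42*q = q*(q - 7)*(q - 3)*(q - 2)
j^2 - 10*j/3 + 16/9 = (j - 8/3)*(j - 2/3)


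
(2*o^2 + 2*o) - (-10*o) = 2*o^2 + 12*o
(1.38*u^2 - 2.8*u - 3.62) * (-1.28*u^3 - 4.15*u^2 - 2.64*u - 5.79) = -1.7664*u^5 - 2.143*u^4 + 12.6104*u^3 + 14.4248*u^2 + 25.7688*u + 20.9598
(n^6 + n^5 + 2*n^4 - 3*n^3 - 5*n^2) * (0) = 0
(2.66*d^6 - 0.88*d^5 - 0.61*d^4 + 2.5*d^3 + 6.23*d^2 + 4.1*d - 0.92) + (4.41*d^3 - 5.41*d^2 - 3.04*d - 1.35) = 2.66*d^6 - 0.88*d^5 - 0.61*d^4 + 6.91*d^3 + 0.82*d^2 + 1.06*d - 2.27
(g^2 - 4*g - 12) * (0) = 0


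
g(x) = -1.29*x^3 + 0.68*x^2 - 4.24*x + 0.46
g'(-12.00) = -577.84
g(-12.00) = 2378.38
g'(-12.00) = -577.84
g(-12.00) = 2378.38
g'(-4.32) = -82.34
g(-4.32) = 135.47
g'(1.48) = -10.70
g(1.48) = -8.51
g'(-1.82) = -19.53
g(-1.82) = 18.21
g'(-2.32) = -28.23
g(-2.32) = 30.07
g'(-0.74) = -7.37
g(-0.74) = 4.49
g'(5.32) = -106.54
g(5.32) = -197.08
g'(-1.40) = -13.73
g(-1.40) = 11.27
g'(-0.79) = -7.73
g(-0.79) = 4.87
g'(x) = -3.87*x^2 + 1.36*x - 4.24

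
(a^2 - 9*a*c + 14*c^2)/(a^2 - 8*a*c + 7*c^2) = (a - 2*c)/(a - c)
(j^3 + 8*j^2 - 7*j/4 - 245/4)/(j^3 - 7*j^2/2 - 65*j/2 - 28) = (2*j^2 + 9*j - 35)/(2*(j^2 - 7*j - 8))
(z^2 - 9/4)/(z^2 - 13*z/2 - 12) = (z - 3/2)/(z - 8)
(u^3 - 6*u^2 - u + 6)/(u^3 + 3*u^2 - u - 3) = (u - 6)/(u + 3)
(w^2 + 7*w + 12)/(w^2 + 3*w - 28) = (w^2 + 7*w + 12)/(w^2 + 3*w - 28)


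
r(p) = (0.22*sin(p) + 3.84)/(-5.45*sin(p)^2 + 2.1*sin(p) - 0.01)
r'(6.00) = -18.07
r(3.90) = -0.91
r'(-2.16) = 0.77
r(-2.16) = -0.66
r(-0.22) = -5.21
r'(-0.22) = -31.58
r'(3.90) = 1.62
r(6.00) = -3.70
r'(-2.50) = 2.53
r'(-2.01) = 0.47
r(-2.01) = -0.57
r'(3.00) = 66.87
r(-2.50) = -1.15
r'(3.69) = 3.77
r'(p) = (10.9*sin(p)*cos(p) - 2.1*cos(p))*(0.22*sin(p) + 3.84)/(-5.45*sin(p)^2 + 2.1*sin(p) - 0.01)^2 + 0.22*cos(p)/(-5.45*sin(p)^2 + 2.1*sin(p) - 0.01) = (1.199*sin(p)^2 + 41.856*sin(p) - 8.0662)*cos(p)/(29.7025*sin(p)^4 - 22.89*sin(p)^3 + 4.519*sin(p)^2 - 0.042*sin(p) + 0.0001)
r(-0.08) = -17.98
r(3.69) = -1.44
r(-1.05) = -0.62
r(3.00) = 21.77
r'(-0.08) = -251.43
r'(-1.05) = -0.61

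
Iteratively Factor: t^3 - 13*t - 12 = (t + 1)*(t^2 - t - 12) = (t - 4)*(t + 1)*(t + 3)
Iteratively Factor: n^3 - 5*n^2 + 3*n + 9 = (n - 3)*(n^2 - 2*n - 3) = (n - 3)*(n + 1)*(n - 3)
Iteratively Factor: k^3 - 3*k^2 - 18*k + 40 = (k - 5)*(k^2 + 2*k - 8) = (k - 5)*(k - 2)*(k + 4)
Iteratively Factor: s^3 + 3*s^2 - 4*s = (s)*(s^2 + 3*s - 4) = s*(s + 4)*(s - 1)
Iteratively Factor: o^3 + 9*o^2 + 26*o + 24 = (o + 4)*(o^2 + 5*o + 6) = (o + 3)*(o + 4)*(o + 2)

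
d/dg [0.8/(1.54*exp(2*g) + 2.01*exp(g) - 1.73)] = (-2.464*exp(g) - 1.608)*exp(g)/(1.54*exp(2*g) + 2.01*exp(g) - 1.73)^2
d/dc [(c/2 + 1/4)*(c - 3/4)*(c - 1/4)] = 3*c^2/2 - c/2 - 5/32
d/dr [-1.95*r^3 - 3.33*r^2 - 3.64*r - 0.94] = -5.85*r^2 - 6.66*r - 3.64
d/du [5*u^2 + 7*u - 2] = 10*u + 7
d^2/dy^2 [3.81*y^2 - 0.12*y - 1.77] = 7.62000000000000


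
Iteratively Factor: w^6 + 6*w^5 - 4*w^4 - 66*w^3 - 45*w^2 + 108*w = (w + 3)*(w^5 + 3*w^4 - 13*w^3 - 27*w^2 + 36*w) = (w + 3)*(w + 4)*(w^4 - w^3 - 9*w^2 + 9*w) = (w - 1)*(w + 3)*(w + 4)*(w^3 - 9*w) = (w - 3)*(w - 1)*(w + 3)*(w + 4)*(w^2 + 3*w) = w*(w - 3)*(w - 1)*(w + 3)*(w + 4)*(w + 3)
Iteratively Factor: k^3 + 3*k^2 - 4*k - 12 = (k + 3)*(k^2 - 4) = (k - 2)*(k + 3)*(k + 2)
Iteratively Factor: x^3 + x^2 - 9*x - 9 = (x + 3)*(x^2 - 2*x - 3) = (x - 3)*(x + 3)*(x + 1)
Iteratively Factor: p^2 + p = (p + 1)*(p)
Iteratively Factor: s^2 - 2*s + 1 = (s - 1)*(s - 1)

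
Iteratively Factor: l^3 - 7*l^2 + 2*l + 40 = (l - 5)*(l^2 - 2*l - 8) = (l - 5)*(l + 2)*(l - 4)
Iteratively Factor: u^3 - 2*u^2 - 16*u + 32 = (u - 4)*(u^2 + 2*u - 8) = (u - 4)*(u + 4)*(u - 2)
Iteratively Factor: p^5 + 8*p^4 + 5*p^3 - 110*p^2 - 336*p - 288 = (p + 4)*(p^4 + 4*p^3 - 11*p^2 - 66*p - 72) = (p + 3)*(p + 4)*(p^3 + p^2 - 14*p - 24) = (p - 4)*(p + 3)*(p + 4)*(p^2 + 5*p + 6) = (p - 4)*(p + 3)^2*(p + 4)*(p + 2)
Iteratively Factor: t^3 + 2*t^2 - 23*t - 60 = (t + 4)*(t^2 - 2*t - 15) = (t - 5)*(t + 4)*(t + 3)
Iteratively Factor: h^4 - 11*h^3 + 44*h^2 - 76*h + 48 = (h - 4)*(h^3 - 7*h^2 + 16*h - 12) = (h - 4)*(h - 3)*(h^2 - 4*h + 4) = (h - 4)*(h - 3)*(h - 2)*(h - 2)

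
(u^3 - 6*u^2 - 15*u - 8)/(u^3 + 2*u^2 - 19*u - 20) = (u^2 - 7*u - 8)/(u^2 + u - 20)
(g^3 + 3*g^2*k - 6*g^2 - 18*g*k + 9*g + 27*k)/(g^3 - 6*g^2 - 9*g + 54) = (g^2 + 3*g*k - 3*g - 9*k)/(g^2 - 3*g - 18)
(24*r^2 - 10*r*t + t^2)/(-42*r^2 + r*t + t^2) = (-4*r + t)/(7*r + t)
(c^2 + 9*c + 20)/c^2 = 1 + 9/c + 20/c^2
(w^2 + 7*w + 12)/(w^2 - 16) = (w + 3)/(w - 4)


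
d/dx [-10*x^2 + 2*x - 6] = 2 - 20*x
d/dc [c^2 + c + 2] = 2*c + 1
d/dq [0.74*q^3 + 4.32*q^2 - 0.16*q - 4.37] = 2.22*q^2 + 8.64*q - 0.16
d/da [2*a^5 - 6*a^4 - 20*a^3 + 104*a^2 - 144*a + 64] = 10*a^4 - 24*a^3 - 60*a^2 + 208*a - 144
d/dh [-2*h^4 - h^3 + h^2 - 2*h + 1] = -8*h^3 - 3*h^2 + 2*h - 2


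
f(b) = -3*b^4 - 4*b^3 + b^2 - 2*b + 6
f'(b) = -12*b^3 - 12*b^2 + 2*b - 2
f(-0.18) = 6.41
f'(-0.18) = -2.68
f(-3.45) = -235.95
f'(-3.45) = 341.03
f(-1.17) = 10.49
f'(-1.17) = -1.55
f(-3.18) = -155.68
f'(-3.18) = 256.18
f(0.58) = 4.06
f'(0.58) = -7.22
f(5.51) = -3409.00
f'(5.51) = -2362.71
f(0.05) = 5.90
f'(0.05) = -1.93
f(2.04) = -79.83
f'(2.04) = -149.74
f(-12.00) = -55122.00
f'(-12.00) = 18982.00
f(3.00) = -342.00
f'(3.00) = -428.00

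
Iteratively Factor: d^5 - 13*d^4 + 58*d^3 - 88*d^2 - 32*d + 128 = (d - 4)*(d^4 - 9*d^3 + 22*d^2 - 32) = (d - 4)*(d + 1)*(d^3 - 10*d^2 + 32*d - 32) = (d - 4)^2*(d + 1)*(d^2 - 6*d + 8) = (d - 4)^2*(d - 2)*(d + 1)*(d - 4)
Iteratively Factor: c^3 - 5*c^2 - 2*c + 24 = (c - 4)*(c^2 - c - 6) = (c - 4)*(c - 3)*(c + 2)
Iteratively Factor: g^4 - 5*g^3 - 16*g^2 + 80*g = (g - 4)*(g^3 - g^2 - 20*g) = (g - 4)*(g + 4)*(g^2 - 5*g) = g*(g - 4)*(g + 4)*(g - 5)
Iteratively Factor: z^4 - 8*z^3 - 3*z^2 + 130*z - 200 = (z - 5)*(z^3 - 3*z^2 - 18*z + 40) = (z - 5)*(z - 2)*(z^2 - z - 20) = (z - 5)*(z - 2)*(z + 4)*(z - 5)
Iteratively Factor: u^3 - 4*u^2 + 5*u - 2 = (u - 1)*(u^2 - 3*u + 2) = (u - 2)*(u - 1)*(u - 1)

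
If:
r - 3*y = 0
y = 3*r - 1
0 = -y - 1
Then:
No Solution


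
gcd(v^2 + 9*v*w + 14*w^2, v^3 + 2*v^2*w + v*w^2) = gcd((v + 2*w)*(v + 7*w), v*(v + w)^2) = 1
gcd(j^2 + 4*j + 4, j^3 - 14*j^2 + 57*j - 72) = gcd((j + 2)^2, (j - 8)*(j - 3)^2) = 1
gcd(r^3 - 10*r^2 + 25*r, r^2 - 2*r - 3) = 1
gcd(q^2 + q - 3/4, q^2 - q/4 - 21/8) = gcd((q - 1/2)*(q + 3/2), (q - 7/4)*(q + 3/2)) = q + 3/2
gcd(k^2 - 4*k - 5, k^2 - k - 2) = k + 1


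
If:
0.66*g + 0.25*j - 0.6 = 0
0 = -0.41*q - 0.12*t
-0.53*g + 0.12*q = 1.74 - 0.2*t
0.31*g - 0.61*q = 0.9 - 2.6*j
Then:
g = 1.21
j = -0.79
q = -4.23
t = 14.44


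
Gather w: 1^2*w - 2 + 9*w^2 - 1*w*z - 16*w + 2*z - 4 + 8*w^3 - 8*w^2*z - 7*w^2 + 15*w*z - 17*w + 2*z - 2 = 8*w^3 + w^2*(2 - 8*z) + w*(14*z - 32) + 4*z - 8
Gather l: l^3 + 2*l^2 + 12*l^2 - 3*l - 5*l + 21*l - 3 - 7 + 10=l^3 + 14*l^2 + 13*l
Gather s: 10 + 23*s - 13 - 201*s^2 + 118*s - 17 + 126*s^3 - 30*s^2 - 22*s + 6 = 126*s^3 - 231*s^2 + 119*s - 14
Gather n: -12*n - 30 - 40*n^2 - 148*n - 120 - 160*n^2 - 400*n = -200*n^2 - 560*n - 150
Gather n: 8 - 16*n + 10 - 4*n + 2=20 - 20*n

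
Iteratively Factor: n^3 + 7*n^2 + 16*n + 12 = (n + 2)*(n^2 + 5*n + 6) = (n + 2)*(n + 3)*(n + 2)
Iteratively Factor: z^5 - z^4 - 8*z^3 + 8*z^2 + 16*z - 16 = (z - 2)*(z^4 + z^3 - 6*z^2 - 4*z + 8) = (z - 2)*(z + 2)*(z^3 - z^2 - 4*z + 4) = (z - 2)*(z + 2)^2*(z^2 - 3*z + 2) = (z - 2)^2*(z + 2)^2*(z - 1)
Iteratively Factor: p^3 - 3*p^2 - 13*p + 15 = (p + 3)*(p^2 - 6*p + 5) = (p - 5)*(p + 3)*(p - 1)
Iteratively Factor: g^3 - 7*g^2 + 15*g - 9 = (g - 1)*(g^2 - 6*g + 9) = (g - 3)*(g - 1)*(g - 3)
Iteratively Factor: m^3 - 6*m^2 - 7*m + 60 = (m - 4)*(m^2 - 2*m - 15) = (m - 4)*(m + 3)*(m - 5)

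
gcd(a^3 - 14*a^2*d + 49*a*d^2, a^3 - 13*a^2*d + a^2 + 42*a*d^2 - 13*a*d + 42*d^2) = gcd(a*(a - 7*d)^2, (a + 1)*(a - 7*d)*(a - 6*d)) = a - 7*d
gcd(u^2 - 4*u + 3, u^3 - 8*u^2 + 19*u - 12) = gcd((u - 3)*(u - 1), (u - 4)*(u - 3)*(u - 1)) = u^2 - 4*u + 3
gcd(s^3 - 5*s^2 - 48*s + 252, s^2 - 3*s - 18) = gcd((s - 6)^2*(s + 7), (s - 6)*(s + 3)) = s - 6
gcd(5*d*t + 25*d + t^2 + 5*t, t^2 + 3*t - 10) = t + 5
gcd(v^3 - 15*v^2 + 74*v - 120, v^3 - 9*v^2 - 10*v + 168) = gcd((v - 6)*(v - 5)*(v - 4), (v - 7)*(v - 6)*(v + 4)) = v - 6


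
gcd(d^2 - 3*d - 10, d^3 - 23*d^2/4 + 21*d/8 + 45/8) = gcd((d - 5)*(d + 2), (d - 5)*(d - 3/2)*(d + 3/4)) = d - 5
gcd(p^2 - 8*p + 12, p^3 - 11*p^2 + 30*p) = p - 6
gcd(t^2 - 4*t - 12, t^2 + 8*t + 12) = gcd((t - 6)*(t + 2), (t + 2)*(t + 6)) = t + 2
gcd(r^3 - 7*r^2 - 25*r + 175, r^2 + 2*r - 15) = r + 5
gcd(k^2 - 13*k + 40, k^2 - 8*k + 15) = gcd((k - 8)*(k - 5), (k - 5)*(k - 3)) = k - 5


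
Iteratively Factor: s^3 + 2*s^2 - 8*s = (s + 4)*(s^2 - 2*s) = (s - 2)*(s + 4)*(s)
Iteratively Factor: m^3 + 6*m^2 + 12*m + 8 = (m + 2)*(m^2 + 4*m + 4) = (m + 2)^2*(m + 2)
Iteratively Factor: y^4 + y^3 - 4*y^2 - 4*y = (y - 2)*(y^3 + 3*y^2 + 2*y) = (y - 2)*(y + 2)*(y^2 + y) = (y - 2)*(y + 1)*(y + 2)*(y)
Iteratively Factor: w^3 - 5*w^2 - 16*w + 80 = (w - 4)*(w^2 - w - 20) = (w - 5)*(w - 4)*(w + 4)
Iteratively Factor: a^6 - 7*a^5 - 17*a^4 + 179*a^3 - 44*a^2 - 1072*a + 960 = (a - 1)*(a^5 - 6*a^4 - 23*a^3 + 156*a^2 + 112*a - 960) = (a - 4)*(a - 1)*(a^4 - 2*a^3 - 31*a^2 + 32*a + 240) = (a - 4)*(a - 1)*(a + 3)*(a^3 - 5*a^2 - 16*a + 80) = (a - 4)^2*(a - 1)*(a + 3)*(a^2 - a - 20) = (a - 4)^2*(a - 1)*(a + 3)*(a + 4)*(a - 5)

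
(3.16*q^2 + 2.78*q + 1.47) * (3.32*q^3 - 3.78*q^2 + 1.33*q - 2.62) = 10.4912*q^5 - 2.7152*q^4 - 1.4252*q^3 - 10.1384*q^2 - 5.3285*q - 3.8514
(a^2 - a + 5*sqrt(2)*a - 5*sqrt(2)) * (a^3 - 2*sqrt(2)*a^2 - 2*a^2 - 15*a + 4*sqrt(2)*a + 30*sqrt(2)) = a^5 - 3*a^4 + 3*sqrt(2)*a^4 - 33*a^3 - 9*sqrt(2)*a^3 - 39*sqrt(2)*a^2 + 75*a^2 + 45*sqrt(2)*a + 260*a - 300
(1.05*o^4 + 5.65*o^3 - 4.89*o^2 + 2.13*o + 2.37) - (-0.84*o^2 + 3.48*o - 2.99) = 1.05*o^4 + 5.65*o^3 - 4.05*o^2 - 1.35*o + 5.36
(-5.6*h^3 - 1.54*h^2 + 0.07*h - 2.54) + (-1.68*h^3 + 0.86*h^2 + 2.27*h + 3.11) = -7.28*h^3 - 0.68*h^2 + 2.34*h + 0.57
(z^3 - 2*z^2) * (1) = z^3 - 2*z^2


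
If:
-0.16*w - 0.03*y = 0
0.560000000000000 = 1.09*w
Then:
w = 0.51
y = -2.74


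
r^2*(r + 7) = r^3 + 7*r^2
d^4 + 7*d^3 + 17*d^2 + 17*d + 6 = (d + 1)^2*(d + 2)*(d + 3)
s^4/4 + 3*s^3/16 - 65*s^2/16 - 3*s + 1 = (s/4 + 1)*(s - 4)*(s - 1/4)*(s + 1)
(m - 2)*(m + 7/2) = m^2 + 3*m/2 - 7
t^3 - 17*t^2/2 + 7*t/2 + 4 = (t - 8)*(t - 1)*(t + 1/2)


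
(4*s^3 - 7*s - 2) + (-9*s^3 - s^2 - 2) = -5*s^3 - s^2 - 7*s - 4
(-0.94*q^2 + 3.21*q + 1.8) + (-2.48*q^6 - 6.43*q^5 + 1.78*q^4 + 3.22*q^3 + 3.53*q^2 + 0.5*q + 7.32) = -2.48*q^6 - 6.43*q^5 + 1.78*q^4 + 3.22*q^3 + 2.59*q^2 + 3.71*q + 9.12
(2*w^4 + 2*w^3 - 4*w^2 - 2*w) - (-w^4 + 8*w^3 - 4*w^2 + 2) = 3*w^4 - 6*w^3 - 2*w - 2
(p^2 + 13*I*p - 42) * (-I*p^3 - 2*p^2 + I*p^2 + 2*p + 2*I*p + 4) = -I*p^5 + 11*p^4 + I*p^4 - 11*p^3 + 18*I*p^3 + 62*p^2 - 16*I*p^2 - 84*p - 32*I*p - 168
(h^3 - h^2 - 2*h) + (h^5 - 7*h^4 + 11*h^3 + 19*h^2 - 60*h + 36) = h^5 - 7*h^4 + 12*h^3 + 18*h^2 - 62*h + 36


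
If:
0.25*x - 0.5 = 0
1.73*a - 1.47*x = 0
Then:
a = 1.70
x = 2.00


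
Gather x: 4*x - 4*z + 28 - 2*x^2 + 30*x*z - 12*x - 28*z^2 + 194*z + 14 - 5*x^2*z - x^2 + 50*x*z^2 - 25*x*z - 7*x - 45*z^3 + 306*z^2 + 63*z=x^2*(-5*z - 3) + x*(50*z^2 + 5*z - 15) - 45*z^3 + 278*z^2 + 253*z + 42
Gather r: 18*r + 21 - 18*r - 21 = 0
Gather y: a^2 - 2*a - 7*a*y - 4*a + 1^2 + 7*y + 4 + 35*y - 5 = a^2 - 6*a + y*(42 - 7*a)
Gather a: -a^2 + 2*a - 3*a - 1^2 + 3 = -a^2 - a + 2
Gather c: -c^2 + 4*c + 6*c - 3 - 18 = -c^2 + 10*c - 21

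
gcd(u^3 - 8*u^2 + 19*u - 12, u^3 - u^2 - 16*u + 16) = u^2 - 5*u + 4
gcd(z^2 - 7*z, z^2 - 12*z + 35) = z - 7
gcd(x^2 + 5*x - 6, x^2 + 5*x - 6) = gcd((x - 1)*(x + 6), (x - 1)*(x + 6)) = x^2 + 5*x - 6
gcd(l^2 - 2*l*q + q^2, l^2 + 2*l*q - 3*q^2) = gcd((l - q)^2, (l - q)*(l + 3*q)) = -l + q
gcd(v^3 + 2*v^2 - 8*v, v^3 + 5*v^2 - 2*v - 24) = v^2 + 2*v - 8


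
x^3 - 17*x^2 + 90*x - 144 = (x - 8)*(x - 6)*(x - 3)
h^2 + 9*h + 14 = (h + 2)*(h + 7)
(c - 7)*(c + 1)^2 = c^3 - 5*c^2 - 13*c - 7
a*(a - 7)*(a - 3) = a^3 - 10*a^2 + 21*a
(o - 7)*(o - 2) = o^2 - 9*o + 14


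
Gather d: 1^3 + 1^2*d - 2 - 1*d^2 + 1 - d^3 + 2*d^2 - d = -d^3 + d^2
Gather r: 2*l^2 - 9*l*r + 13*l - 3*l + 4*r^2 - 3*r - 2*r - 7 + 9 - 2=2*l^2 + 10*l + 4*r^2 + r*(-9*l - 5)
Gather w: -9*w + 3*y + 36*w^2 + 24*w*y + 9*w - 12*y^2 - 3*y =36*w^2 + 24*w*y - 12*y^2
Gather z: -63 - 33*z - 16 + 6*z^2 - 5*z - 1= 6*z^2 - 38*z - 80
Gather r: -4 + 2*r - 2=2*r - 6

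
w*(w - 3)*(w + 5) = w^3 + 2*w^2 - 15*w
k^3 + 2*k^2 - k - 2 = (k - 1)*(k + 1)*(k + 2)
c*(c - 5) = c^2 - 5*c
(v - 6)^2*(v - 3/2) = v^3 - 27*v^2/2 + 54*v - 54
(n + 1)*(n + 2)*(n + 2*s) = n^3 + 2*n^2*s + 3*n^2 + 6*n*s + 2*n + 4*s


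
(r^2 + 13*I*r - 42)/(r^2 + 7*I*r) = (r + 6*I)/r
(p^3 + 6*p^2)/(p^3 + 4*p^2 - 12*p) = p/(p - 2)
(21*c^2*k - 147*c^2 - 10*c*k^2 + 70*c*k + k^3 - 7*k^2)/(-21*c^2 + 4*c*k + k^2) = (-7*c*k + 49*c + k^2 - 7*k)/(7*c + k)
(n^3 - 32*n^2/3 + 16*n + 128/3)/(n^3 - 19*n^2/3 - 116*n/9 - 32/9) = 3*(n - 4)/(3*n + 1)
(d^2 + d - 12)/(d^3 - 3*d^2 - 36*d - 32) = (d - 3)/(d^2 - 7*d - 8)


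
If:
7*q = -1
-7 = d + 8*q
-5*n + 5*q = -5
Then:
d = -41/7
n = 6/7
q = -1/7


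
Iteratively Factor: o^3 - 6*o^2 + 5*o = (o - 5)*(o^2 - o) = (o - 5)*(o - 1)*(o)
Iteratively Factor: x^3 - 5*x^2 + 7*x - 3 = (x - 3)*(x^2 - 2*x + 1) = (x - 3)*(x - 1)*(x - 1)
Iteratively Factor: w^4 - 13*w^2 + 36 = (w - 3)*(w^3 + 3*w^2 - 4*w - 12) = (w - 3)*(w + 2)*(w^2 + w - 6) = (w - 3)*(w + 2)*(w + 3)*(w - 2)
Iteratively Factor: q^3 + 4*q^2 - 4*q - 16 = (q + 4)*(q^2 - 4) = (q - 2)*(q + 4)*(q + 2)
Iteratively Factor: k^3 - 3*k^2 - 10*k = (k + 2)*(k^2 - 5*k) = k*(k + 2)*(k - 5)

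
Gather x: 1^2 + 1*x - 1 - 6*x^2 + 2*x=-6*x^2 + 3*x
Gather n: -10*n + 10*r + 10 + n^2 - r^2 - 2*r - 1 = n^2 - 10*n - r^2 + 8*r + 9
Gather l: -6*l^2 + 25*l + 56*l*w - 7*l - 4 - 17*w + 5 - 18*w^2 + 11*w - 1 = -6*l^2 + l*(56*w + 18) - 18*w^2 - 6*w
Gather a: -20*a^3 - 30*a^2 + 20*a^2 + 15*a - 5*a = -20*a^3 - 10*a^2 + 10*a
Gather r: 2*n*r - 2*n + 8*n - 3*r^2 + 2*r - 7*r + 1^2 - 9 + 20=6*n - 3*r^2 + r*(2*n - 5) + 12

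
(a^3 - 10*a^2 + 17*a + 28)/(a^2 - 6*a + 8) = (a^2 - 6*a - 7)/(a - 2)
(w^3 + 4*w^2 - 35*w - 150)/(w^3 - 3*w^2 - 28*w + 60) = (w + 5)/(w - 2)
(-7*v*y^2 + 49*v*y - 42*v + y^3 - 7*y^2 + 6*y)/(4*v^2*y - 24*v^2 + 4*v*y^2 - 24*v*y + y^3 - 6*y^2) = (-7*v*y + 7*v + y^2 - y)/(4*v^2 + 4*v*y + y^2)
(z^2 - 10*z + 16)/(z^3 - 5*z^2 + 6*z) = (z - 8)/(z*(z - 3))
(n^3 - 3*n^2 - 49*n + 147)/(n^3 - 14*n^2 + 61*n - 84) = (n + 7)/(n - 4)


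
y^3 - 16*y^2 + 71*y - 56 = (y - 8)*(y - 7)*(y - 1)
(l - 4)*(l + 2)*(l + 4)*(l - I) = l^4 + 2*l^3 - I*l^3 - 16*l^2 - 2*I*l^2 - 32*l + 16*I*l + 32*I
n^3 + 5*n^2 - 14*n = n*(n - 2)*(n + 7)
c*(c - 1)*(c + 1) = c^3 - c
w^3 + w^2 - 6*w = w*(w - 2)*(w + 3)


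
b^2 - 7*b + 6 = (b - 6)*(b - 1)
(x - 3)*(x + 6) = x^2 + 3*x - 18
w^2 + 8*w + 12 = (w + 2)*(w + 6)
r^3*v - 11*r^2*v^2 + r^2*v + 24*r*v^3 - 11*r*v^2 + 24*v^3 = (r - 8*v)*(r - 3*v)*(r*v + v)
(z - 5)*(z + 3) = z^2 - 2*z - 15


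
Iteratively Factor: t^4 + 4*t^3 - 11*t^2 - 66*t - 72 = (t + 3)*(t^3 + t^2 - 14*t - 24) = (t + 2)*(t + 3)*(t^2 - t - 12) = (t + 2)*(t + 3)^2*(t - 4)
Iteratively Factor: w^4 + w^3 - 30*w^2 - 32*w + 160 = (w + 4)*(w^3 - 3*w^2 - 18*w + 40) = (w - 2)*(w + 4)*(w^2 - w - 20) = (w - 2)*(w + 4)^2*(w - 5)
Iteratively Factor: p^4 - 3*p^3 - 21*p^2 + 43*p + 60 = (p + 1)*(p^3 - 4*p^2 - 17*p + 60) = (p - 5)*(p + 1)*(p^2 + p - 12) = (p - 5)*(p - 3)*(p + 1)*(p + 4)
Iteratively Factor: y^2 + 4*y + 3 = (y + 1)*(y + 3)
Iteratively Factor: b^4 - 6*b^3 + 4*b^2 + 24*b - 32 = (b - 4)*(b^3 - 2*b^2 - 4*b + 8) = (b - 4)*(b - 2)*(b^2 - 4) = (b - 4)*(b - 2)^2*(b + 2)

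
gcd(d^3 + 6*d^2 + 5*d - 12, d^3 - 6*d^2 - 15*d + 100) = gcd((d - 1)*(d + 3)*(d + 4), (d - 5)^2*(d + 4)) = d + 4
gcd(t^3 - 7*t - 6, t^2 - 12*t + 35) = 1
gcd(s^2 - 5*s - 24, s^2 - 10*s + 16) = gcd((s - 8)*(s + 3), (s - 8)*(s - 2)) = s - 8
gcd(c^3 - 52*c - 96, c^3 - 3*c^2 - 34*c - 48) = c^2 - 6*c - 16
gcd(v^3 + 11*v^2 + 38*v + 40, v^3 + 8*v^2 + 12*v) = v + 2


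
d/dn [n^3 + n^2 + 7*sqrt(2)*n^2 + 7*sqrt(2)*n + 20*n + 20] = 3*n^2 + 2*n + 14*sqrt(2)*n + 7*sqrt(2) + 20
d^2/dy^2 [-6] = 0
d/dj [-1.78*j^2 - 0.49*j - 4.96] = -3.56*j - 0.49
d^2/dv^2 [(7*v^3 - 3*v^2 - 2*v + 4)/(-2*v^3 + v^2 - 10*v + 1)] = 2*(-2*v^6 + 444*v^5 - 372*v^4 - 595*v^3 - 27*v^2 + 69*v - 373)/(8*v^9 - 12*v^8 + 126*v^7 - 133*v^6 + 642*v^5 - 423*v^4 + 1066*v^3 - 303*v^2 + 30*v - 1)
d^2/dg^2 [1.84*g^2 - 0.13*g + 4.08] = 3.68000000000000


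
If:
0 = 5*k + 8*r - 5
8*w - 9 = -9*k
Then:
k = 1 - 8*w/9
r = 5*w/9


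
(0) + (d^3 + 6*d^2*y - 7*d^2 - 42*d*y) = d^3 + 6*d^2*y - 7*d^2 - 42*d*y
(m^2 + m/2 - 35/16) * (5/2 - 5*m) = -5*m^3 + 195*m/16 - 175/32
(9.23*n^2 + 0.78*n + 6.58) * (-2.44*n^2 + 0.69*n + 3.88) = -22.5212*n^4 + 4.4655*n^3 + 20.2954*n^2 + 7.5666*n + 25.5304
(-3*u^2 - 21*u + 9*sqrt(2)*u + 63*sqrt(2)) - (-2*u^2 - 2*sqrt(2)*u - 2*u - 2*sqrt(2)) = -u^2 - 19*u + 11*sqrt(2)*u + 65*sqrt(2)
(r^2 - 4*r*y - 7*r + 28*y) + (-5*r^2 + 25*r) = -4*r^2 - 4*r*y + 18*r + 28*y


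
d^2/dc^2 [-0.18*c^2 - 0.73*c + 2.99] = -0.360000000000000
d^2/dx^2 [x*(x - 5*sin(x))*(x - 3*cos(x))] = 5*x^2*sin(x) + 3*x^2*cos(x) + 12*x*sin(x) - 30*x*sin(2*x) - 20*x*cos(x) + 6*x - 10*sin(x) - 6*cos(x) + 30*cos(2*x)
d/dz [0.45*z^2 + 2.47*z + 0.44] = 0.9*z + 2.47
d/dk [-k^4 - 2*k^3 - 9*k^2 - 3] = 2*k*(-2*k^2 - 3*k - 9)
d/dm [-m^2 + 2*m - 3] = 2 - 2*m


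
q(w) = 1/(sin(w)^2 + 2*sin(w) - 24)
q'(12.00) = 0.00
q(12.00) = -0.04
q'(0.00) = 0.00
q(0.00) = -0.04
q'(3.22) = 0.00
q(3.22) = -0.04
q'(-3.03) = 0.00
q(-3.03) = -0.04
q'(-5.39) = -0.00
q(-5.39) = -0.05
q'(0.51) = -0.01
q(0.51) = -0.04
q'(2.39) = 0.01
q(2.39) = -0.05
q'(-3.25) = 0.00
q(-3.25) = -0.04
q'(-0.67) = -0.00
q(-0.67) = -0.04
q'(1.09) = -0.00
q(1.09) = -0.05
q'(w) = (-2*sin(w)*cos(w) - 2*cos(w))/(sin(w)^2 + 2*sin(w) - 24)^2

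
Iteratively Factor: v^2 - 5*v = (v)*(v - 5)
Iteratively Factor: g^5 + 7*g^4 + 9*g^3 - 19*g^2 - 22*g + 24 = (g - 1)*(g^4 + 8*g^3 + 17*g^2 - 2*g - 24) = (g - 1)*(g + 3)*(g^3 + 5*g^2 + 2*g - 8) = (g - 1)^2*(g + 3)*(g^2 + 6*g + 8) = (g - 1)^2*(g + 3)*(g + 4)*(g + 2)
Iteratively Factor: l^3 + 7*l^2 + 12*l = (l + 4)*(l^2 + 3*l) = (l + 3)*(l + 4)*(l)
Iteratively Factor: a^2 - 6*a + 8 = (a - 4)*(a - 2)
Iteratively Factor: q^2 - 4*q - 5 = (q + 1)*(q - 5)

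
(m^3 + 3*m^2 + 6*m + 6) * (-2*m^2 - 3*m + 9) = -2*m^5 - 9*m^4 - 12*m^3 - 3*m^2 + 36*m + 54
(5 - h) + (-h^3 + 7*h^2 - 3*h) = -h^3 + 7*h^2 - 4*h + 5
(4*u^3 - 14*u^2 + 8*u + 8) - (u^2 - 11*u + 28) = 4*u^3 - 15*u^2 + 19*u - 20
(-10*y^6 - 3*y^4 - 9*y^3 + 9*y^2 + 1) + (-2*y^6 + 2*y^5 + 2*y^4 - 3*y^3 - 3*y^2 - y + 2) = -12*y^6 + 2*y^5 - y^4 - 12*y^3 + 6*y^2 - y + 3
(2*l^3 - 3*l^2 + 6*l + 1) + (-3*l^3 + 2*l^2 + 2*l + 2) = -l^3 - l^2 + 8*l + 3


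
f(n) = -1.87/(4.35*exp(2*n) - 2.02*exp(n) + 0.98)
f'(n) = -1.87*(-8.7*exp(2*n) + 2.02*exp(n))/(4.35*exp(2*n) - 2.02*exp(n) + 0.98)^2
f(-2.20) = -2.31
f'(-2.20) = -0.33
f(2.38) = -0.00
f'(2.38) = 0.01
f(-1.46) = -2.51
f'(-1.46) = 0.00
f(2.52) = -0.00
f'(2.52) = 0.01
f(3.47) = -0.00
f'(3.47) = 0.00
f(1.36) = -0.03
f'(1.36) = 0.07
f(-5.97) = -1.92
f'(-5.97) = -0.01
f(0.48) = -0.21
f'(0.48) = 0.44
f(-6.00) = -1.92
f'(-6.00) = -0.00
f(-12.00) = -1.91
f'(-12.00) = 0.00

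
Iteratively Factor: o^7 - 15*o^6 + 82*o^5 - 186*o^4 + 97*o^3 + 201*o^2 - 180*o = (o - 5)*(o^6 - 10*o^5 + 32*o^4 - 26*o^3 - 33*o^2 + 36*o) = (o - 5)*(o - 3)*(o^5 - 7*o^4 + 11*o^3 + 7*o^2 - 12*o) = (o - 5)*(o - 3)*(o + 1)*(o^4 - 8*o^3 + 19*o^2 - 12*o) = (o - 5)*(o - 3)^2*(o + 1)*(o^3 - 5*o^2 + 4*o) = o*(o - 5)*(o - 3)^2*(o + 1)*(o^2 - 5*o + 4) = o*(o - 5)*(o - 4)*(o - 3)^2*(o + 1)*(o - 1)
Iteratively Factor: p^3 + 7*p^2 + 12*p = (p + 3)*(p^2 + 4*p) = p*(p + 3)*(p + 4)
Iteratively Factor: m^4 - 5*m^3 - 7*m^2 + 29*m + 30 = (m + 2)*(m^3 - 7*m^2 + 7*m + 15) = (m + 1)*(m + 2)*(m^2 - 8*m + 15) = (m - 5)*(m + 1)*(m + 2)*(m - 3)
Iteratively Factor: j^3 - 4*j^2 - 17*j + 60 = (j + 4)*(j^2 - 8*j + 15) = (j - 5)*(j + 4)*(j - 3)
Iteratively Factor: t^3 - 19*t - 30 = (t + 3)*(t^2 - 3*t - 10) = (t - 5)*(t + 3)*(t + 2)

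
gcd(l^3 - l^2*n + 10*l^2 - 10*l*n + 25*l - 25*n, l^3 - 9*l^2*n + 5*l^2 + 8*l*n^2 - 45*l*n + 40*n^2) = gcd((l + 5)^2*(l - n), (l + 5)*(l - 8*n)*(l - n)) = l^2 - l*n + 5*l - 5*n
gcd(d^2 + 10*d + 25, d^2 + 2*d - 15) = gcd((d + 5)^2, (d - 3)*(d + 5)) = d + 5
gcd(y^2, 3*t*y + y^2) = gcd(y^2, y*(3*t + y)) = y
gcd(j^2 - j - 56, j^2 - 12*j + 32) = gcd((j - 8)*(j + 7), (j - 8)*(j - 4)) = j - 8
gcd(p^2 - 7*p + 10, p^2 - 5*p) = p - 5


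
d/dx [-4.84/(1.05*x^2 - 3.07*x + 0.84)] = (10.164*x - 14.8588)/(1.05*x^2 - 3.07*x + 0.84)^2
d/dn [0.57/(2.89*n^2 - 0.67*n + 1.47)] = (0.3819 - 3.2946*n)/(2.89*n^2 - 0.67*n + 1.47)^2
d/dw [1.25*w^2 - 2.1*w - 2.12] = 2.5*w - 2.1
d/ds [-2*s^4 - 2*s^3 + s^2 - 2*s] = -8*s^3 - 6*s^2 + 2*s - 2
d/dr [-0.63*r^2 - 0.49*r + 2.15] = -1.26*r - 0.49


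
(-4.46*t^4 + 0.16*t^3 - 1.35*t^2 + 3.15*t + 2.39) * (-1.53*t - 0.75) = 6.8238*t^5 + 3.1002*t^4 + 1.9455*t^3 - 3.807*t^2 - 6.0192*t - 1.7925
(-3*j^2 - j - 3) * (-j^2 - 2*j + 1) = 3*j^4 + 7*j^3 + 2*j^2 + 5*j - 3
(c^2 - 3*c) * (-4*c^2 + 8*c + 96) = -4*c^4 + 20*c^3 + 72*c^2 - 288*c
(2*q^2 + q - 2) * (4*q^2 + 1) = 8*q^4 + 4*q^3 - 6*q^2 + q - 2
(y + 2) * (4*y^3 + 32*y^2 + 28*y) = 4*y^4 + 40*y^3 + 92*y^2 + 56*y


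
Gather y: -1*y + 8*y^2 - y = 8*y^2 - 2*y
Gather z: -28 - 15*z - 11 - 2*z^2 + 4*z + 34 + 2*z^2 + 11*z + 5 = 0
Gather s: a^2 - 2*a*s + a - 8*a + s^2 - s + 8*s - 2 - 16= a^2 - 7*a + s^2 + s*(7 - 2*a) - 18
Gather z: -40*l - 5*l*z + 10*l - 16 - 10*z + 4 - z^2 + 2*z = -30*l - z^2 + z*(-5*l - 8) - 12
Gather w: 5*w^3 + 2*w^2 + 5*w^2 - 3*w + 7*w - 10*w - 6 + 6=5*w^3 + 7*w^2 - 6*w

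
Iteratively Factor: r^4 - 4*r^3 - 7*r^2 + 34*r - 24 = (r - 2)*(r^3 - 2*r^2 - 11*r + 12) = (r - 2)*(r + 3)*(r^2 - 5*r + 4) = (r - 2)*(r - 1)*(r + 3)*(r - 4)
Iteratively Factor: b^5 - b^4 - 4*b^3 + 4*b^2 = (b + 2)*(b^4 - 3*b^3 + 2*b^2) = b*(b + 2)*(b^3 - 3*b^2 + 2*b) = b*(b - 1)*(b + 2)*(b^2 - 2*b) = b*(b - 2)*(b - 1)*(b + 2)*(b)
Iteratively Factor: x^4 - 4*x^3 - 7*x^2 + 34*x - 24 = (x + 3)*(x^3 - 7*x^2 + 14*x - 8) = (x - 1)*(x + 3)*(x^2 - 6*x + 8) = (x - 2)*(x - 1)*(x + 3)*(x - 4)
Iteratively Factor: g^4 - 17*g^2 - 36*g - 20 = (g + 2)*(g^3 - 2*g^2 - 13*g - 10) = (g - 5)*(g + 2)*(g^2 + 3*g + 2) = (g - 5)*(g + 2)^2*(g + 1)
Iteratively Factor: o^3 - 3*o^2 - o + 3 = (o - 1)*(o^2 - 2*o - 3) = (o - 1)*(o + 1)*(o - 3)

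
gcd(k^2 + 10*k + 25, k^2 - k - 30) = k + 5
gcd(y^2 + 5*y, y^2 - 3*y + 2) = 1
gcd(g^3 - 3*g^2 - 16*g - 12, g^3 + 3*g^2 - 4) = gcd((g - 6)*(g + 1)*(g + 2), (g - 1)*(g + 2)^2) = g + 2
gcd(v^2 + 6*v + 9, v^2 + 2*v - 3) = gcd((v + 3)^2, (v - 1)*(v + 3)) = v + 3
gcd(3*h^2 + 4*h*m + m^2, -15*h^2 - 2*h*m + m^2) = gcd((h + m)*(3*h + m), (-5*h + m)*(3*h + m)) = 3*h + m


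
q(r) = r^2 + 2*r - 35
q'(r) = 2*r + 2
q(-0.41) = -35.65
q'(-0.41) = 1.18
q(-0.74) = -35.93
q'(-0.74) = 0.52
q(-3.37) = -30.38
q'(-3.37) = -4.74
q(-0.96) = -36.00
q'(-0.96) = 0.08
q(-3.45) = -30.00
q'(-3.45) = -4.90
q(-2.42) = -33.98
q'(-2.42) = -2.84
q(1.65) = -28.98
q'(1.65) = 5.30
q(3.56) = -15.21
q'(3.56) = 9.12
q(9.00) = 64.00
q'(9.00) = 20.00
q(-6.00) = -11.00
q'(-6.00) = -10.00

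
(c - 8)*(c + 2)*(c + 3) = c^3 - 3*c^2 - 34*c - 48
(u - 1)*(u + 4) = u^2 + 3*u - 4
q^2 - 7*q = q*(q - 7)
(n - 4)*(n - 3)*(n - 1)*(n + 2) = n^4 - 6*n^3 + 3*n^2 + 26*n - 24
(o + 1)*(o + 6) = o^2 + 7*o + 6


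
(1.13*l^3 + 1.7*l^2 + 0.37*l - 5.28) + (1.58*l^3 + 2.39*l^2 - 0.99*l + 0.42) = 2.71*l^3 + 4.09*l^2 - 0.62*l - 4.86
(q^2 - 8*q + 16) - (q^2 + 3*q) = 16 - 11*q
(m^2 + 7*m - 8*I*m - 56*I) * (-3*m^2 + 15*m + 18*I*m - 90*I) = -3*m^4 - 6*m^3 + 42*I*m^3 + 249*m^2 + 84*I*m^2 + 288*m - 1470*I*m - 5040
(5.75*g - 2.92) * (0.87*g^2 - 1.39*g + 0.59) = 5.0025*g^3 - 10.5329*g^2 + 7.4513*g - 1.7228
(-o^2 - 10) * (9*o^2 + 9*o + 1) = -9*o^4 - 9*o^3 - 91*o^2 - 90*o - 10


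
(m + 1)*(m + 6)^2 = m^3 + 13*m^2 + 48*m + 36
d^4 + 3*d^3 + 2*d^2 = d^2*(d + 1)*(d + 2)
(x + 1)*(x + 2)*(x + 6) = x^3 + 9*x^2 + 20*x + 12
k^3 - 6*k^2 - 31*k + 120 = (k - 8)*(k - 3)*(k + 5)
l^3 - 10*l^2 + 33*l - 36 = (l - 4)*(l - 3)^2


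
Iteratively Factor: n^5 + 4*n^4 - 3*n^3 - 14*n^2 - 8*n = (n + 4)*(n^4 - 3*n^2 - 2*n) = (n + 1)*(n + 4)*(n^3 - n^2 - 2*n) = n*(n + 1)*(n + 4)*(n^2 - n - 2) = n*(n - 2)*(n + 1)*(n + 4)*(n + 1)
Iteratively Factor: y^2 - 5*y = (y - 5)*(y)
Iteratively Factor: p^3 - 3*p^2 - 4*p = (p - 4)*(p^2 + p) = p*(p - 4)*(p + 1)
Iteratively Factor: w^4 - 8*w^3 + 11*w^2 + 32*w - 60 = (w - 5)*(w^3 - 3*w^2 - 4*w + 12) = (w - 5)*(w - 3)*(w^2 - 4) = (w - 5)*(w - 3)*(w + 2)*(w - 2)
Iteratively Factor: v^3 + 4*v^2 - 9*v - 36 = (v + 4)*(v^2 - 9) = (v - 3)*(v + 4)*(v + 3)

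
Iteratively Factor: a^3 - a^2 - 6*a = (a + 2)*(a^2 - 3*a) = a*(a + 2)*(a - 3)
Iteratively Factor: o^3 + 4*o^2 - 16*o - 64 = (o - 4)*(o^2 + 8*o + 16) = (o - 4)*(o + 4)*(o + 4)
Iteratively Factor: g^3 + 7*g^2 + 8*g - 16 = (g + 4)*(g^2 + 3*g - 4) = (g - 1)*(g + 4)*(g + 4)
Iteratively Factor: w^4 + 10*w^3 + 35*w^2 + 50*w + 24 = (w + 4)*(w^3 + 6*w^2 + 11*w + 6) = (w + 1)*(w + 4)*(w^2 + 5*w + 6) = (w + 1)*(w + 2)*(w + 4)*(w + 3)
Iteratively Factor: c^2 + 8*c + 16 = (c + 4)*(c + 4)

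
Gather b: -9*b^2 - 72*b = -9*b^2 - 72*b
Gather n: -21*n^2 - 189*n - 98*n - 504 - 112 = -21*n^2 - 287*n - 616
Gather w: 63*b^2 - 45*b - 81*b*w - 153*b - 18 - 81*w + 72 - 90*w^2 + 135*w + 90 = 63*b^2 - 198*b - 90*w^2 + w*(54 - 81*b) + 144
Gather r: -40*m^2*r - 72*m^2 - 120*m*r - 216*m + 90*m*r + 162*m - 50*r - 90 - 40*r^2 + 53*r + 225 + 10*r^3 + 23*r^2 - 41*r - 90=-72*m^2 - 54*m + 10*r^3 - 17*r^2 + r*(-40*m^2 - 30*m - 38) + 45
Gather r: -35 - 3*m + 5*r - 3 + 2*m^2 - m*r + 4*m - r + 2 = 2*m^2 + m + r*(4 - m) - 36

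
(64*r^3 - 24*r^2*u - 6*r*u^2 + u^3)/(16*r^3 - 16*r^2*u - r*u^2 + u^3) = (16*r^2 - 10*r*u + u^2)/(4*r^2 - 5*r*u + u^2)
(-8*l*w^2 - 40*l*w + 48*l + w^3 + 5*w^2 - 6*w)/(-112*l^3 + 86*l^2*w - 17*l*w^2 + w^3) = (w^2 + 5*w - 6)/(14*l^2 - 9*l*w + w^2)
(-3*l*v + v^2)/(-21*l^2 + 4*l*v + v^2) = v/(7*l + v)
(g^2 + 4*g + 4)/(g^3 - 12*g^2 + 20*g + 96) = (g + 2)/(g^2 - 14*g + 48)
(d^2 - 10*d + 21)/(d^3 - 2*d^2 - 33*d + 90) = (d - 7)/(d^2 + d - 30)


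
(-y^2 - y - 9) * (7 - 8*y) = 8*y^3 + y^2 + 65*y - 63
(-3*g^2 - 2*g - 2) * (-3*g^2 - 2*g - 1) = 9*g^4 + 12*g^3 + 13*g^2 + 6*g + 2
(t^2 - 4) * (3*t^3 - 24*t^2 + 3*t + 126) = 3*t^5 - 24*t^4 - 9*t^3 + 222*t^2 - 12*t - 504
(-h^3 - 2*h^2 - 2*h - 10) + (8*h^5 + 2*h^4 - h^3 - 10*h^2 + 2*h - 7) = 8*h^5 + 2*h^4 - 2*h^3 - 12*h^2 - 17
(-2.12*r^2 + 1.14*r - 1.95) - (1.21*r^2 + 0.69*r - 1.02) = -3.33*r^2 + 0.45*r - 0.93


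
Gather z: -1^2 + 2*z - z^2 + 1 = -z^2 + 2*z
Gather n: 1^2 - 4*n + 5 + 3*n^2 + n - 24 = 3*n^2 - 3*n - 18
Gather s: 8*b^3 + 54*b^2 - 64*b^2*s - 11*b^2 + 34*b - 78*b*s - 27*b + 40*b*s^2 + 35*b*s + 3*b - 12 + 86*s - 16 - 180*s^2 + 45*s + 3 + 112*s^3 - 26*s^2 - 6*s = 8*b^3 + 43*b^2 + 10*b + 112*s^3 + s^2*(40*b - 206) + s*(-64*b^2 - 43*b + 125) - 25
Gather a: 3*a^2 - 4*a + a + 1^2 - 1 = 3*a^2 - 3*a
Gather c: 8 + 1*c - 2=c + 6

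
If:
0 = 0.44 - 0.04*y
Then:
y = 11.00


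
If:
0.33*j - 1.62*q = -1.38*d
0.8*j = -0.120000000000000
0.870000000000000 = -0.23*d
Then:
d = -3.78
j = -0.15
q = -3.25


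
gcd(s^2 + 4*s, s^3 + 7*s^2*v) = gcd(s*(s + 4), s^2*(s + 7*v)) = s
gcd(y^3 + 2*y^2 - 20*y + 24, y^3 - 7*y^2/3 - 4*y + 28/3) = y - 2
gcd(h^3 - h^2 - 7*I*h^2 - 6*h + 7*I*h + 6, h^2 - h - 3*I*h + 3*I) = h - 1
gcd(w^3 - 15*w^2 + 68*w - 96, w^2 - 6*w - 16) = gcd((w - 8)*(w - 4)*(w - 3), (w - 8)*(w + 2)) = w - 8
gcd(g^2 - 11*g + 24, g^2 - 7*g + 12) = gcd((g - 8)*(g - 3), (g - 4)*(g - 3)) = g - 3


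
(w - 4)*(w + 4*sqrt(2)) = w^2 - 4*w + 4*sqrt(2)*w - 16*sqrt(2)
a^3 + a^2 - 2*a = a*(a - 1)*(a + 2)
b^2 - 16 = (b - 4)*(b + 4)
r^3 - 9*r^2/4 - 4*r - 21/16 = (r - 7/2)*(r + 1/2)*(r + 3/4)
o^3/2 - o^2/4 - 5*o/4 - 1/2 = (o/2 + 1/2)*(o - 2)*(o + 1/2)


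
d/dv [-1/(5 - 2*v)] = -2/(2*v - 5)^2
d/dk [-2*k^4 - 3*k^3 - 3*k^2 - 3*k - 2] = -8*k^3 - 9*k^2 - 6*k - 3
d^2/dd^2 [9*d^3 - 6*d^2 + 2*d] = 54*d - 12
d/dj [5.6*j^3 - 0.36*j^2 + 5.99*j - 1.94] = 16.8*j^2 - 0.72*j + 5.99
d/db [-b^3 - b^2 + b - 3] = -3*b^2 - 2*b + 1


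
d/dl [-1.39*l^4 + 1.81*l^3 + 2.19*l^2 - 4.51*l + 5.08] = -5.56*l^3 + 5.43*l^2 + 4.38*l - 4.51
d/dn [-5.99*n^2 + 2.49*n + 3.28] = 2.49 - 11.98*n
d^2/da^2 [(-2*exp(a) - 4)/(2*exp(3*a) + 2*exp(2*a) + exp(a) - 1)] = (-32*exp(6*a) - 168*exp(5*a) - 168*exp(4*a) - 128*exp(3*a) - 120*exp(2*a) - 38*exp(a) - 6)*exp(a)/(8*exp(9*a) + 24*exp(8*a) + 36*exp(7*a) + 20*exp(6*a) - 6*exp(5*a) - 18*exp(4*a) - 5*exp(3*a) + 3*exp(2*a) + 3*exp(a) - 1)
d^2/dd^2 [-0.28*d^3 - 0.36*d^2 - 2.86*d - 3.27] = -1.68*d - 0.72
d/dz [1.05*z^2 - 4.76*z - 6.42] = 2.1*z - 4.76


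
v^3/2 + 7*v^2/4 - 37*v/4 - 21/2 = (v/2 + 1/2)*(v - 7/2)*(v + 6)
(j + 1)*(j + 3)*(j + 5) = j^3 + 9*j^2 + 23*j + 15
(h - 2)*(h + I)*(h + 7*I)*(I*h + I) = I*h^4 - 8*h^3 - I*h^3 + 8*h^2 - 9*I*h^2 + 16*h + 7*I*h + 14*I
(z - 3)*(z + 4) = z^2 + z - 12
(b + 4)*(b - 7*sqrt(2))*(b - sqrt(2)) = b^3 - 8*sqrt(2)*b^2 + 4*b^2 - 32*sqrt(2)*b + 14*b + 56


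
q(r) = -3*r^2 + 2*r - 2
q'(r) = 2 - 6*r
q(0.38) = -1.67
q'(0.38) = -0.28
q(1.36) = -4.83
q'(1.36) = -6.16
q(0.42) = -1.69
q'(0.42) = -0.52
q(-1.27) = -9.38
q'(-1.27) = 9.62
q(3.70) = -35.67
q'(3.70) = -20.20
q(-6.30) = -133.67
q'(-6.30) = 39.80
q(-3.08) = -36.62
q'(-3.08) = 20.48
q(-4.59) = -74.38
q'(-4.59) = 29.54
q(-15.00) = -707.00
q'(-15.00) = 92.00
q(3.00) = -23.00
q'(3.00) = -16.00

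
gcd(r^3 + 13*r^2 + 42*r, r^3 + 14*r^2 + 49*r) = r^2 + 7*r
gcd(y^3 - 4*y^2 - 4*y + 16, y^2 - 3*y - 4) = y - 4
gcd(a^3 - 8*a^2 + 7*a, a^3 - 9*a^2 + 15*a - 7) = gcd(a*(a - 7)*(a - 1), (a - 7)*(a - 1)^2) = a^2 - 8*a + 7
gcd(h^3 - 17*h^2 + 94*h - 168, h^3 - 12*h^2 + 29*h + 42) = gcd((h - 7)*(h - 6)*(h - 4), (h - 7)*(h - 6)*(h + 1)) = h^2 - 13*h + 42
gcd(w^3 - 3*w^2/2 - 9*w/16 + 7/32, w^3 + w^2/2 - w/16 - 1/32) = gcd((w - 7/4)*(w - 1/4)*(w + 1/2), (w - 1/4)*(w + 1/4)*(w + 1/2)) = w^2 + w/4 - 1/8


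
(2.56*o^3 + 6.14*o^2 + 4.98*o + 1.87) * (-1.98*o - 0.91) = -5.0688*o^4 - 14.4868*o^3 - 15.4478*o^2 - 8.2344*o - 1.7017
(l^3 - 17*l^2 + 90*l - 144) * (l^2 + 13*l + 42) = l^5 - 4*l^4 - 89*l^3 + 312*l^2 + 1908*l - 6048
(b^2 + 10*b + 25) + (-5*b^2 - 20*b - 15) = -4*b^2 - 10*b + 10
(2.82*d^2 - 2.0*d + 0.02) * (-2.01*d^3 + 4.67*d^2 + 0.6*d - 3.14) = -5.6682*d^5 + 17.1894*d^4 - 7.6882*d^3 - 9.9614*d^2 + 6.292*d - 0.0628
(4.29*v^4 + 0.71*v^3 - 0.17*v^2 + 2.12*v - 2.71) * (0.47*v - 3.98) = 2.0163*v^5 - 16.7405*v^4 - 2.9057*v^3 + 1.673*v^2 - 9.7113*v + 10.7858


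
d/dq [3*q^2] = 6*q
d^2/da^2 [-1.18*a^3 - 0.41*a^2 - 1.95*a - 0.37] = -7.08*a - 0.82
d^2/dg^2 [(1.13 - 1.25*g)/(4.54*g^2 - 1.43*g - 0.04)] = ((1.25*g - 1.13)*(9.08*g - 1.43)*(18.16*g - 2.86) + (34.05*g - 13.8354)*(-4.54*g^2 + 1.43*g + 0.04))/(-4.54*g^2 + 1.43*g + 0.04)^3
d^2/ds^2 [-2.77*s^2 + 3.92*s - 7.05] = -5.54000000000000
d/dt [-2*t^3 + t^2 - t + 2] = -6*t^2 + 2*t - 1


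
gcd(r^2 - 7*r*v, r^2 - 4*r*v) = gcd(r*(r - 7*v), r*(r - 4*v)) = r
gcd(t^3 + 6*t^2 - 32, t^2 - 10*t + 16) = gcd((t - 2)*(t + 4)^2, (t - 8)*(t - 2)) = t - 2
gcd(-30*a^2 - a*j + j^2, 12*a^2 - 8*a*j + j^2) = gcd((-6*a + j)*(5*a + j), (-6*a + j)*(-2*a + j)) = 6*a - j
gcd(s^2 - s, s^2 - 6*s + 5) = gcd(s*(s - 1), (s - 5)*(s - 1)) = s - 1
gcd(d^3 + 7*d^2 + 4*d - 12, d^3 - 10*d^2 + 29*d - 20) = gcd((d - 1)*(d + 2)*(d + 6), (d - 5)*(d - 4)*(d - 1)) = d - 1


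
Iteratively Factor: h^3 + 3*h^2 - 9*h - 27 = (h + 3)*(h^2 - 9) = (h - 3)*(h + 3)*(h + 3)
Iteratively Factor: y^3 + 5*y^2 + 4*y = (y + 4)*(y^2 + y) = y*(y + 4)*(y + 1)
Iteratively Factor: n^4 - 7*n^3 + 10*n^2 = (n - 5)*(n^3 - 2*n^2) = n*(n - 5)*(n^2 - 2*n) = n*(n - 5)*(n - 2)*(n)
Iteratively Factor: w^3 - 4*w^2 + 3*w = (w)*(w^2 - 4*w + 3) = w*(w - 3)*(w - 1)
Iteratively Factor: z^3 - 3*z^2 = (z - 3)*(z^2) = z*(z - 3)*(z)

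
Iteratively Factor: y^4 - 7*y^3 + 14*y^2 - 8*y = (y - 1)*(y^3 - 6*y^2 + 8*y) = (y - 2)*(y - 1)*(y^2 - 4*y) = (y - 4)*(y - 2)*(y - 1)*(y)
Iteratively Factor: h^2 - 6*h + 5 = (h - 1)*(h - 5)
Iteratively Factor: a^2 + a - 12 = (a - 3)*(a + 4)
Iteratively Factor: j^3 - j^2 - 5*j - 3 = (j - 3)*(j^2 + 2*j + 1) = (j - 3)*(j + 1)*(j + 1)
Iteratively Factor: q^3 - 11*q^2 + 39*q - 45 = (q - 3)*(q^2 - 8*q + 15) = (q - 5)*(q - 3)*(q - 3)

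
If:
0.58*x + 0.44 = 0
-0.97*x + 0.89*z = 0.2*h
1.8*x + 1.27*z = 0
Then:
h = 8.46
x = -0.76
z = 1.08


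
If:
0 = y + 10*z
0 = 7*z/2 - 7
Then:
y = -20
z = 2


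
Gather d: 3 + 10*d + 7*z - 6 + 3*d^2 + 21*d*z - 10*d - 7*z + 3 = 3*d^2 + 21*d*z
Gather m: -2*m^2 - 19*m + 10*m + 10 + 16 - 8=-2*m^2 - 9*m + 18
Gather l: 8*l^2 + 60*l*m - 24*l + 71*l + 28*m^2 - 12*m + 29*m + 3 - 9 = 8*l^2 + l*(60*m + 47) + 28*m^2 + 17*m - 6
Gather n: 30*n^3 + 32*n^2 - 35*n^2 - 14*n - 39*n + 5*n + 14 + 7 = 30*n^3 - 3*n^2 - 48*n + 21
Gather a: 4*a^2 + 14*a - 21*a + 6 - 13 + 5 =4*a^2 - 7*a - 2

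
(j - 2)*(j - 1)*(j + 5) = j^3 + 2*j^2 - 13*j + 10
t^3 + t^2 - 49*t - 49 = (t - 7)*(t + 1)*(t + 7)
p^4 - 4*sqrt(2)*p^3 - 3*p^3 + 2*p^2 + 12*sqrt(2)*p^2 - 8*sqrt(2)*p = p*(p - 2)*(p - 1)*(p - 4*sqrt(2))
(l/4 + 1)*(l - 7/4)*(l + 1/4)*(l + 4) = l^4/4 + 13*l^3/8 + 57*l^2/64 - 55*l/8 - 7/4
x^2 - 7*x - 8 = (x - 8)*(x + 1)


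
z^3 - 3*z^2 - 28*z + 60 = (z - 6)*(z - 2)*(z + 5)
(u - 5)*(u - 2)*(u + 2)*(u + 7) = u^4 + 2*u^3 - 39*u^2 - 8*u + 140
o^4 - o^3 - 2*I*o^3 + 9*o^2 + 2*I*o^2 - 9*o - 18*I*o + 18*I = (o - 1)*(o - 3*I)*(o - 2*I)*(o + 3*I)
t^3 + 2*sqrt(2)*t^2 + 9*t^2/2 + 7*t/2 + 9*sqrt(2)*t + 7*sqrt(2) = (t + 1)*(t + 7/2)*(t + 2*sqrt(2))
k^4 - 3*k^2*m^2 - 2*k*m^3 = k*(k - 2*m)*(k + m)^2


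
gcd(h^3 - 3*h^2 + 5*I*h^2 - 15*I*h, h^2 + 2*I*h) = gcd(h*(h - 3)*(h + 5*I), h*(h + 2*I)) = h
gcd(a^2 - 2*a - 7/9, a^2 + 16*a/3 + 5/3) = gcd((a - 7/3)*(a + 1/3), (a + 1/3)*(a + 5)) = a + 1/3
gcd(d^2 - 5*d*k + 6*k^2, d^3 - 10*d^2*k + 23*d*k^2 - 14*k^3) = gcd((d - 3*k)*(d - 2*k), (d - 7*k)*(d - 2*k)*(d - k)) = d - 2*k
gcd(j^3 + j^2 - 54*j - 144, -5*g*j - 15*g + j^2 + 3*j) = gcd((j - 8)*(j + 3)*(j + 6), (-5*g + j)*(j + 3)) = j + 3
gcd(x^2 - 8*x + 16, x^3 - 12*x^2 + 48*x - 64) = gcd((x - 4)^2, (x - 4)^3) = x^2 - 8*x + 16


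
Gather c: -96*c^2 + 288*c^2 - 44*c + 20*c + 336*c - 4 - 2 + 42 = 192*c^2 + 312*c + 36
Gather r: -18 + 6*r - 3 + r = 7*r - 21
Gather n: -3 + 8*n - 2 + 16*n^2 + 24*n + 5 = 16*n^2 + 32*n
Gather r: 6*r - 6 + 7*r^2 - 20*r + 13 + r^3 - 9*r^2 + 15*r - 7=r^3 - 2*r^2 + r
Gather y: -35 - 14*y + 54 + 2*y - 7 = 12 - 12*y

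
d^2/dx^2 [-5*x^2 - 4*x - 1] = -10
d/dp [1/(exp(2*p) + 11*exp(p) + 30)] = (-2*exp(p) - 11)*exp(p)/(exp(2*p) + 11*exp(p) + 30)^2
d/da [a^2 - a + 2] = 2*a - 1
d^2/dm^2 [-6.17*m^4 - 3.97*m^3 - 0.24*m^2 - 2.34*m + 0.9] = -74.04*m^2 - 23.82*m - 0.48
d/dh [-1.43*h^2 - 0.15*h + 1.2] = -2.86*h - 0.15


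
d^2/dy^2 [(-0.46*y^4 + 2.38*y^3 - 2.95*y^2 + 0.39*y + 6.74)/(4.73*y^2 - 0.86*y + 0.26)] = (-20.583068*y^6 + 11.2271280000001*y^5 - 5.43554400000016*y^4 - 7.23681400000004*y^3 + 922.961376*y^2 - 166.414236*y - 6.832328)/(105.823817*y^6 - 57.722082*y^5 + 27.945786*y^4 - 6.981824*y^3 + 1.536132*y^2 - 0.174408*y + 0.017576)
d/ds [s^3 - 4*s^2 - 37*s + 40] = 3*s^2 - 8*s - 37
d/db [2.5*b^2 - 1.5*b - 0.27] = 5.0*b - 1.5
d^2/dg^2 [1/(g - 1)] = 2/(g - 1)^3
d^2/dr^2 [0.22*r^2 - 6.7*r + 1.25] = 0.440000000000000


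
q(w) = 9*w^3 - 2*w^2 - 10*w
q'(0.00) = -10.00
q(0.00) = 0.00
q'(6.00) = 938.00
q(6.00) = 1812.00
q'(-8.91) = 2169.12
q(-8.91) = -6435.81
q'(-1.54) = 60.19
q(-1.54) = -22.21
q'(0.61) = -2.39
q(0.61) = -4.80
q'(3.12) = 240.35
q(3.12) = 222.67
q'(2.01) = 91.04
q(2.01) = 44.91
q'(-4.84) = 641.85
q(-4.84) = -1018.87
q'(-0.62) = 2.86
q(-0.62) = 3.29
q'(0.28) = -9.00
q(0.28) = -2.76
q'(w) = 27*w^2 - 4*w - 10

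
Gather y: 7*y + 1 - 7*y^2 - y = -7*y^2 + 6*y + 1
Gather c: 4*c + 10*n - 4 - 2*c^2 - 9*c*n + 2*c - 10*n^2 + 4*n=-2*c^2 + c*(6 - 9*n) - 10*n^2 + 14*n - 4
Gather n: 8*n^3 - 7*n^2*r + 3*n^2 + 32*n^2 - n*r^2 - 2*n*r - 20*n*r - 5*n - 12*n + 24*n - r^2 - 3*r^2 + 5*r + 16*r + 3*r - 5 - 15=8*n^3 + n^2*(35 - 7*r) + n*(-r^2 - 22*r + 7) - 4*r^2 + 24*r - 20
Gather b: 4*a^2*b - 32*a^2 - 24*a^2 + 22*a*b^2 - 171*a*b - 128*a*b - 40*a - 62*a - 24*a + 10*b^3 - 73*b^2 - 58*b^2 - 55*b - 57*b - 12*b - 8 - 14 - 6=-56*a^2 - 126*a + 10*b^3 + b^2*(22*a - 131) + b*(4*a^2 - 299*a - 124) - 28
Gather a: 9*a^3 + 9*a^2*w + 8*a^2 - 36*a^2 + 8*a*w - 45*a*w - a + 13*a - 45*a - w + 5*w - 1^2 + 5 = 9*a^3 + a^2*(9*w - 28) + a*(-37*w - 33) + 4*w + 4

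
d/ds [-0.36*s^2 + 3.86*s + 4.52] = 3.86 - 0.72*s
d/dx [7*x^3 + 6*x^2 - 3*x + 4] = 21*x^2 + 12*x - 3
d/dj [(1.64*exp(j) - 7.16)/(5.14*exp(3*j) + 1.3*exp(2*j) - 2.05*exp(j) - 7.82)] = (-16.8592*exp(3*j) + 108.2752*exp(2*j) + 18.616*exp(j) - 27.5028)*exp(j)/(26.4196*exp(6*j) + 13.364*exp(5*j) - 19.384*exp(4*j) - 85.7196*exp(3*j) - 16.1295*exp(2*j) + 32.062*exp(j) + 61.1524)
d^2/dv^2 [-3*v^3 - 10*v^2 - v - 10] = -18*v - 20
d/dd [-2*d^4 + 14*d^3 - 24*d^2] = 2*d*(-4*d^2 + 21*d - 24)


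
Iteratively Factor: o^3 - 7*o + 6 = (o - 2)*(o^2 + 2*o - 3) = (o - 2)*(o + 3)*(o - 1)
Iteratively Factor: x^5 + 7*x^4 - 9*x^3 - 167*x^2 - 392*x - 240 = (x + 1)*(x^4 + 6*x^3 - 15*x^2 - 152*x - 240) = (x - 5)*(x + 1)*(x^3 + 11*x^2 + 40*x + 48) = (x - 5)*(x + 1)*(x + 4)*(x^2 + 7*x + 12) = (x - 5)*(x + 1)*(x + 3)*(x + 4)*(x + 4)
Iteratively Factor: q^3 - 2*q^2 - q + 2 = (q - 2)*(q^2 - 1) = (q - 2)*(q - 1)*(q + 1)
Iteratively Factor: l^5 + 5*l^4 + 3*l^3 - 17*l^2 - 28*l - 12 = (l - 2)*(l^4 + 7*l^3 + 17*l^2 + 17*l + 6) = (l - 2)*(l + 3)*(l^3 + 4*l^2 + 5*l + 2) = (l - 2)*(l + 1)*(l + 3)*(l^2 + 3*l + 2) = (l - 2)*(l + 1)*(l + 2)*(l + 3)*(l + 1)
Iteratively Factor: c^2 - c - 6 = (c + 2)*(c - 3)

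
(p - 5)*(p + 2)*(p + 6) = p^3 + 3*p^2 - 28*p - 60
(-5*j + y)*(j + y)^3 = -5*j^4 - 14*j^3*y - 12*j^2*y^2 - 2*j*y^3 + y^4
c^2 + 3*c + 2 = (c + 1)*(c + 2)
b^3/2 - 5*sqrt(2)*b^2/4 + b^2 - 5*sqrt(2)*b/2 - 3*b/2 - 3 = (b/2 + 1)*(b - 3*sqrt(2))*(b + sqrt(2)/2)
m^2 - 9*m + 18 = (m - 6)*(m - 3)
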